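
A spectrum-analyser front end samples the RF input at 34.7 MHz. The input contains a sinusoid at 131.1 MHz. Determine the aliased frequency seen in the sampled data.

131.1 MHz mod fs = 27 MHz.
27 MHz > fs/2 = 17.35 MHz, folds to fs − 27 MHz = 7.7 MHz.

7.7 MHz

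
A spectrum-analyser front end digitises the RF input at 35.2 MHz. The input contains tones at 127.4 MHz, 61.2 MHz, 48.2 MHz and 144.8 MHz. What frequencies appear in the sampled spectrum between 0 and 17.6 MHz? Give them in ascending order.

fs/2 = 17.6 MHz.
127.4 MHz mod fs = 21.8 MHz.
21.8 MHz > fs/2 = 17.6 MHz, folds to fs − 21.8 MHz = 13.4 MHz.
61.2 MHz mod fs = 26 MHz.
26 MHz > fs/2 = 17.6 MHz, folds to fs − 26 MHz = 9.2 MHz.
48.2 MHz mod fs = 13 MHz.
13 MHz ≤ fs/2 = 17.6 MHz, appears at 13 MHz.
144.8 MHz mod fs = 4 MHz.
4 MHz ≤ fs/2 = 17.6 MHz, appears at 4 MHz.
Distinct values: {4 MHz, 9.2 MHz, 13 MHz, 13.4 MHz}.

4 MHz, 9.2 MHz, 13 MHz, 13.4 MHz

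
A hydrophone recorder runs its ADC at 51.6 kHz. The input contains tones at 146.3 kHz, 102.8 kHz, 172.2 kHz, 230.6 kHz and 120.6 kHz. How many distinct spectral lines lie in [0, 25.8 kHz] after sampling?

4

fs/2 = 25.8 kHz.
146.3 kHz mod fs = 43.1 kHz.
43.1 kHz > fs/2 = 25.8 kHz, folds to fs − 43.1 kHz = 8.5 kHz.
102.8 kHz mod fs = 51.2 kHz.
51.2 kHz > fs/2 = 25.8 kHz, folds to fs − 51.2 kHz = 0.4 kHz.
172.2 kHz mod fs = 17.4 kHz.
17.4 kHz ≤ fs/2 = 25.8 kHz, appears at 17.4 kHz.
230.6 kHz mod fs = 24.2 kHz.
24.2 kHz ≤ fs/2 = 25.8 kHz, appears at 24.2 kHz.
120.6 kHz mod fs = 17.4 kHz.
17.4 kHz ≤ fs/2 = 25.8 kHz, appears at 17.4 kHz.
Distinct values: {0.4 kHz, 8.5 kHz, 17.4 kHz, 24.2 kHz} → 4.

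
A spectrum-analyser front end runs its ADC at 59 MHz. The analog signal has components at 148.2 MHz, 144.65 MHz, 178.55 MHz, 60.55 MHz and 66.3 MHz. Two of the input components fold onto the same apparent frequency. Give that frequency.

fs/2 = 29.5 MHz.
148.2 MHz mod fs = 30.2 MHz.
30.2 MHz > fs/2 = 29.5 MHz, folds to fs − 30.2 MHz = 28.8 MHz.
144.65 MHz mod fs = 26.65 MHz.
26.65 MHz ≤ fs/2 = 29.5 MHz, appears at 26.65 MHz.
178.55 MHz mod fs = 1.55 MHz.
1.55 MHz ≤ fs/2 = 29.5 MHz, appears at 1.55 MHz.
60.55 MHz mod fs = 1.55 MHz.
1.55 MHz ≤ fs/2 = 29.5 MHz, appears at 1.55 MHz.
66.3 MHz mod fs = 7.3 MHz.
7.3 MHz ≤ fs/2 = 29.5 MHz, appears at 7.3 MHz.
60.55 MHz and 178.55 MHz both map to 1.55 MHz.

1.55 MHz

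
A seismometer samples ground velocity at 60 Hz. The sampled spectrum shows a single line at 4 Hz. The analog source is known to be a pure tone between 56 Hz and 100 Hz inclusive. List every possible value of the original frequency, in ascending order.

56 Hz, 64 Hz

Frequencies that alias to 4 Hz are k·fs ± 4 Hz for integer k ≥ 0.
k=0: 4 Hz.
k=1: 56 Hz, 64 Hz.
k=2: 116 Hz, 124 Hz.
Within [56 Hz, 100 Hz]: 56 Hz, 64 Hz.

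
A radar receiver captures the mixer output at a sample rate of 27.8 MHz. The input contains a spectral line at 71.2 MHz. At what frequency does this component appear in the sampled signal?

12.2 MHz

71.2 MHz mod fs = 15.6 MHz.
15.6 MHz > fs/2 = 13.9 MHz, folds to fs − 15.6 MHz = 12.2 MHz.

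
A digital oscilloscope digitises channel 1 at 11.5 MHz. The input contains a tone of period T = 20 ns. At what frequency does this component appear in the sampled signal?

T = 20 ns → f = 1/T = 50 MHz.
50 MHz mod fs = 4 MHz.
4 MHz ≤ fs/2 = 5.75 MHz, appears at 4 MHz.

4 MHz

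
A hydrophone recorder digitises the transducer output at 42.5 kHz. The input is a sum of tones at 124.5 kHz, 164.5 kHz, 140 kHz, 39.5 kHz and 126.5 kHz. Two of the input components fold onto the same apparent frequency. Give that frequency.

3 kHz

fs/2 = 21.25 kHz.
124.5 kHz mod fs = 39.5 kHz.
39.5 kHz > fs/2 = 21.25 kHz, folds to fs − 39.5 kHz = 3 kHz.
164.5 kHz mod fs = 37 kHz.
37 kHz > fs/2 = 21.25 kHz, folds to fs − 37 kHz = 5.5 kHz.
140 kHz mod fs = 12.5 kHz.
12.5 kHz ≤ fs/2 = 21.25 kHz, appears at 12.5 kHz.
39.5 kHz > fs/2 = 21.25 kHz, folds to fs − 39.5 kHz = 3 kHz.
126.5 kHz mod fs = 41.5 kHz.
41.5 kHz > fs/2 = 21.25 kHz, folds to fs − 41.5 kHz = 1 kHz.
39.5 kHz and 124.5 kHz both map to 3 kHz.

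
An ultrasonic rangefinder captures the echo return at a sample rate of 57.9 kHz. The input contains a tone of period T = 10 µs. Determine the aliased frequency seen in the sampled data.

15.8 kHz

T = 10 µs → f = 1/T = 100 kHz.
100 kHz mod fs = 42.1 kHz.
42.1 kHz > fs/2 = 28.95 kHz, folds to fs − 42.1 kHz = 15.8 kHz.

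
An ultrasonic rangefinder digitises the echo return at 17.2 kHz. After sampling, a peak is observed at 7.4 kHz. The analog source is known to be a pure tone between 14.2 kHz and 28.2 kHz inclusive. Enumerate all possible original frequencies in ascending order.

24.6 kHz, 27 kHz

Frequencies that alias to 7.4 kHz are k·fs ± 7.4 kHz for integer k ≥ 0.
k=0: 7.4 kHz.
k=1: 9.8 kHz, 24.6 kHz.
k=2: 27 kHz, 41.8 kHz.
k=3: 44.2 kHz, 59 kHz.
Within [14.2 kHz, 28.2 kHz]: 24.6 kHz, 27 kHz.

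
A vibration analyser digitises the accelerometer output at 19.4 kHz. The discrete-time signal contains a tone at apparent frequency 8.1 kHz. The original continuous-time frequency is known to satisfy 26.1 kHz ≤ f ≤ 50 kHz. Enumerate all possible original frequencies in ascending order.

Frequencies that alias to 8.1 kHz are k·fs ± 8.1 kHz for integer k ≥ 0.
k=0: 8.1 kHz.
k=1: 11.3 kHz, 27.5 kHz.
k=2: 30.7 kHz, 46.9 kHz.
k=3: 50.1 kHz, 66.3 kHz.
Within [26.1 kHz, 50 kHz]: 27.5 kHz, 30.7 kHz, 46.9 kHz.

27.5 kHz, 30.7 kHz, 46.9 kHz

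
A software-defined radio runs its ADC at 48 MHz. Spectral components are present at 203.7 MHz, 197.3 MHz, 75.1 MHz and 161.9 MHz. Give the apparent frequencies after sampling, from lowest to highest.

fs/2 = 24 MHz.
203.7 MHz mod fs = 11.7 MHz.
11.7 MHz ≤ fs/2 = 24 MHz, appears at 11.7 MHz.
197.3 MHz mod fs = 5.3 MHz.
5.3 MHz ≤ fs/2 = 24 MHz, appears at 5.3 MHz.
75.1 MHz mod fs = 27.1 MHz.
27.1 MHz > fs/2 = 24 MHz, folds to fs − 27.1 MHz = 20.9 MHz.
161.9 MHz mod fs = 17.9 MHz.
17.9 MHz ≤ fs/2 = 24 MHz, appears at 17.9 MHz.
Distinct values: {5.3 MHz, 11.7 MHz, 17.9 MHz, 20.9 MHz}.

5.3 MHz, 11.7 MHz, 17.9 MHz, 20.9 MHz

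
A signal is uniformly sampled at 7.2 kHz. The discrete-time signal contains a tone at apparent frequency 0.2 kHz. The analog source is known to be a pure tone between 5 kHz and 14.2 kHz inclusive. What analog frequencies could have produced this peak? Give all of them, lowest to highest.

Frequencies that alias to 0.2 kHz are k·fs ± 0.2 kHz for integer k ≥ 0.
k=0: 0.2 kHz.
k=1: 7 kHz, 7.4 kHz.
k=2: 14.2 kHz, 14.6 kHz.
k=3: 21.4 kHz, 21.8 kHz.
Within [5 kHz, 14.2 kHz]: 7 kHz, 7.4 kHz, 14.2 kHz.

7 kHz, 7.4 kHz, 14.2 kHz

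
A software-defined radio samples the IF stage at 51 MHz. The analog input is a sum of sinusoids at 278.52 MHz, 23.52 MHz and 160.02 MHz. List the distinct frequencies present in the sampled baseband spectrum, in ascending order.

fs/2 = 25.5 MHz.
278.52 MHz mod fs = 23.52 MHz.
23.52 MHz ≤ fs/2 = 25.5 MHz, appears at 23.52 MHz.
23.52 MHz ≤ fs/2 = 25.5 MHz, passes unchanged.
160.02 MHz mod fs = 7.02 MHz.
7.02 MHz ≤ fs/2 = 25.5 MHz, appears at 7.02 MHz.
Distinct values: {7.02 MHz, 23.52 MHz}.

7.02 MHz, 23.52 MHz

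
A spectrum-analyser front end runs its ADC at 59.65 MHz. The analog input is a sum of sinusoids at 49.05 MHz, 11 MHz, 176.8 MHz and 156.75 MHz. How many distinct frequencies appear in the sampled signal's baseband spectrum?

4

fs/2 = 29.825 MHz.
49.05 MHz > fs/2 = 29.825 MHz, folds to fs − 49.05 MHz = 10.6 MHz.
11 MHz ≤ fs/2 = 29.825 MHz, passes unchanged.
176.8 MHz mod fs = 57.5 MHz.
57.5 MHz > fs/2 = 29.825 MHz, folds to fs − 57.5 MHz = 2.15 MHz.
156.75 MHz mod fs = 37.45 MHz.
37.45 MHz > fs/2 = 29.825 MHz, folds to fs − 37.45 MHz = 22.2 MHz.
Distinct values: {2.15 MHz, 10.6 MHz, 11 MHz, 22.2 MHz} → 4.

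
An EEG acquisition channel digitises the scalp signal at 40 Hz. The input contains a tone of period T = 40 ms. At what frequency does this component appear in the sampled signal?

T = 40 ms → f = 1/T = 25 Hz.
25 Hz > fs/2 = 20 Hz, folds to fs − 25 Hz = 15 Hz.

15 Hz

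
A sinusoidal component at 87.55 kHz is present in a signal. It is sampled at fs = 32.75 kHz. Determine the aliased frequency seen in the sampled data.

10.7 kHz

87.55 kHz mod fs = 22.05 kHz.
22.05 kHz > fs/2 = 16.375 kHz, folds to fs − 22.05 kHz = 10.7 kHz.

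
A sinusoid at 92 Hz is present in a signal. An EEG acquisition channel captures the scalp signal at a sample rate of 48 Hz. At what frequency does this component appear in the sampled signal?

92 Hz mod fs = 44 Hz.
44 Hz > fs/2 = 24 Hz, folds to fs − 44 Hz = 4 Hz.

4 Hz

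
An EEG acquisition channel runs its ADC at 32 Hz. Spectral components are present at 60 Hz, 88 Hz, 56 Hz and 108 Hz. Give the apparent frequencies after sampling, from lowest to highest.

4 Hz, 8 Hz, 12 Hz

fs/2 = 16 Hz.
60 Hz mod fs = 28 Hz.
28 Hz > fs/2 = 16 Hz, folds to fs − 28 Hz = 4 Hz.
88 Hz mod fs = 24 Hz.
24 Hz > fs/2 = 16 Hz, folds to fs − 24 Hz = 8 Hz.
56 Hz mod fs = 24 Hz.
24 Hz > fs/2 = 16 Hz, folds to fs − 24 Hz = 8 Hz.
108 Hz mod fs = 12 Hz.
12 Hz ≤ fs/2 = 16 Hz, appears at 12 Hz.
Distinct values: {4 Hz, 8 Hz, 12 Hz}.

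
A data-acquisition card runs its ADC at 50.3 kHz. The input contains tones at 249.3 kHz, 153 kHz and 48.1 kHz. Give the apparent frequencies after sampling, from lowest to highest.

2.1 kHz, 2.2 kHz

fs/2 = 25.15 kHz.
249.3 kHz mod fs = 48.1 kHz.
48.1 kHz > fs/2 = 25.15 kHz, folds to fs − 48.1 kHz = 2.2 kHz.
153 kHz mod fs = 2.1 kHz.
2.1 kHz ≤ fs/2 = 25.15 kHz, appears at 2.1 kHz.
48.1 kHz > fs/2 = 25.15 kHz, folds to fs − 48.1 kHz = 2.2 kHz.
Distinct values: {2.1 kHz, 2.2 kHz}.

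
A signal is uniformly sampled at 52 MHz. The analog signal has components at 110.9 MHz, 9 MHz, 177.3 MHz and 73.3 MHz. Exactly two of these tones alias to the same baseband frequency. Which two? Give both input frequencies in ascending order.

73.3 MHz, 177.3 MHz

fs/2 = 26 MHz.
110.9 MHz mod fs = 6.9 MHz.
6.9 MHz ≤ fs/2 = 26 MHz, appears at 6.9 MHz.
9 MHz ≤ fs/2 = 26 MHz, passes unchanged.
177.3 MHz mod fs = 21.3 MHz.
21.3 MHz ≤ fs/2 = 26 MHz, appears at 21.3 MHz.
73.3 MHz mod fs = 21.3 MHz.
21.3 MHz ≤ fs/2 = 26 MHz, appears at 21.3 MHz.
73.3 MHz and 177.3 MHz both map to 21.3 MHz.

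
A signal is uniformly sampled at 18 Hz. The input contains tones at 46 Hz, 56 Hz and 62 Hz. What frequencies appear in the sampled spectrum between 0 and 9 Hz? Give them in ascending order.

fs/2 = 9 Hz.
46 Hz mod fs = 10 Hz.
10 Hz > fs/2 = 9 Hz, folds to fs − 10 Hz = 8 Hz.
56 Hz mod fs = 2 Hz.
2 Hz ≤ fs/2 = 9 Hz, appears at 2 Hz.
62 Hz mod fs = 8 Hz.
8 Hz ≤ fs/2 = 9 Hz, appears at 8 Hz.
Distinct values: {2 Hz, 8 Hz}.

2 Hz, 8 Hz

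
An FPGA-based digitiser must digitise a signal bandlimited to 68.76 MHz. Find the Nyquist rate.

137.52 MHz

Nyquist rate = 2 × 68.76 MHz = 137.52 MHz.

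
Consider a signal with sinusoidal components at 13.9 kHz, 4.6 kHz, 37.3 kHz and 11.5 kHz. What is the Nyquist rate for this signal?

74.6 kHz

Highest-frequency component: 37.3 kHz.
Nyquist rate = 2 × 37.3 kHz = 74.6 kHz.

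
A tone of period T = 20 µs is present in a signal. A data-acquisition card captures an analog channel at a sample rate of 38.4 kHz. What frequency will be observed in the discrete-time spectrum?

11.6 kHz

T = 20 µs → f = 1/T = 50 kHz.
50 kHz mod fs = 11.6 kHz.
11.6 kHz ≤ fs/2 = 19.2 kHz, appears at 11.6 kHz.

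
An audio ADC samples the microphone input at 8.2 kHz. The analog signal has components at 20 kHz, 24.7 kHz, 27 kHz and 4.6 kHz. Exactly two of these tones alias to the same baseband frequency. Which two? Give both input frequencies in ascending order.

fs/2 = 4.1 kHz.
20 kHz mod fs = 3.6 kHz.
3.6 kHz ≤ fs/2 = 4.1 kHz, appears at 3.6 kHz.
24.7 kHz mod fs = 0.1 kHz.
0.1 kHz ≤ fs/2 = 4.1 kHz, appears at 0.1 kHz.
27 kHz mod fs = 2.4 kHz.
2.4 kHz ≤ fs/2 = 4.1 kHz, appears at 2.4 kHz.
4.6 kHz > fs/2 = 4.1 kHz, folds to fs − 4.6 kHz = 3.6 kHz.
4.6 kHz and 20 kHz both map to 3.6 kHz.

4.6 kHz, 20 kHz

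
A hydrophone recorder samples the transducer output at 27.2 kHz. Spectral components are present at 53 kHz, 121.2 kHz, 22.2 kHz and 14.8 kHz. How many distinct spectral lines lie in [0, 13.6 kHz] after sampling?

3

fs/2 = 13.6 kHz.
53 kHz mod fs = 25.8 kHz.
25.8 kHz > fs/2 = 13.6 kHz, folds to fs − 25.8 kHz = 1.4 kHz.
121.2 kHz mod fs = 12.4 kHz.
12.4 kHz ≤ fs/2 = 13.6 kHz, appears at 12.4 kHz.
22.2 kHz > fs/2 = 13.6 kHz, folds to fs − 22.2 kHz = 5 kHz.
14.8 kHz > fs/2 = 13.6 kHz, folds to fs − 14.8 kHz = 12.4 kHz.
Distinct values: {1.4 kHz, 5 kHz, 12.4 kHz} → 3.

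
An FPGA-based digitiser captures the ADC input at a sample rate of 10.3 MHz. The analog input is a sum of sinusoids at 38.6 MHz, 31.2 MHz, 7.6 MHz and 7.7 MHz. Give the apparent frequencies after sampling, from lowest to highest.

fs/2 = 5.15 MHz.
38.6 MHz mod fs = 7.7 MHz.
7.7 MHz > fs/2 = 5.15 MHz, folds to fs − 7.7 MHz = 2.6 MHz.
31.2 MHz mod fs = 0.3 MHz.
0.3 MHz ≤ fs/2 = 5.15 MHz, appears at 0.3 MHz.
7.6 MHz > fs/2 = 5.15 MHz, folds to fs − 7.6 MHz = 2.7 MHz.
7.7 MHz > fs/2 = 5.15 MHz, folds to fs − 7.7 MHz = 2.6 MHz.
Distinct values: {0.3 MHz, 2.6 MHz, 2.7 MHz}.

0.3 MHz, 2.6 MHz, 2.7 MHz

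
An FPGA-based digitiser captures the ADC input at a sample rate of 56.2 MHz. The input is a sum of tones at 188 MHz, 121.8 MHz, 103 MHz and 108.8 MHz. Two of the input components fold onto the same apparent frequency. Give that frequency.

9.4 MHz

fs/2 = 28.1 MHz.
188 MHz mod fs = 19.4 MHz.
19.4 MHz ≤ fs/2 = 28.1 MHz, appears at 19.4 MHz.
121.8 MHz mod fs = 9.4 MHz.
9.4 MHz ≤ fs/2 = 28.1 MHz, appears at 9.4 MHz.
103 MHz mod fs = 46.8 MHz.
46.8 MHz > fs/2 = 28.1 MHz, folds to fs − 46.8 MHz = 9.4 MHz.
108.8 MHz mod fs = 52.6 MHz.
52.6 MHz > fs/2 = 28.1 MHz, folds to fs − 52.6 MHz = 3.6 MHz.
103 MHz and 121.8 MHz both map to 9.4 MHz.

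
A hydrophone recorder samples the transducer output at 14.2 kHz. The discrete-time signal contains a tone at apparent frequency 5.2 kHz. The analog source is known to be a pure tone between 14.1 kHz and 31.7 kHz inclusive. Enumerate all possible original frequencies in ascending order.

19.4 kHz, 23.2 kHz

Frequencies that alias to 5.2 kHz are k·fs ± 5.2 kHz for integer k ≥ 0.
k=0: 5.2 kHz.
k=1: 9 kHz, 19.4 kHz.
k=2: 23.2 kHz, 33.6 kHz.
k=3: 37.4 kHz, 47.8 kHz.
Within [14.1 kHz, 31.7 kHz]: 19.4 kHz, 23.2 kHz.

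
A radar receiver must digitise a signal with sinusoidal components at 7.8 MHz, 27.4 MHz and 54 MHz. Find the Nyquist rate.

Highest-frequency component: 54 MHz.
Nyquist rate = 2 × 54 MHz = 108 MHz.

108 MHz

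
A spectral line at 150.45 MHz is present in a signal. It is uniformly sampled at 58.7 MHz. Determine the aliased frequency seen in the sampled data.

150.45 MHz mod fs = 33.05 MHz.
33.05 MHz > fs/2 = 29.35 MHz, folds to fs − 33.05 MHz = 25.65 MHz.

25.65 MHz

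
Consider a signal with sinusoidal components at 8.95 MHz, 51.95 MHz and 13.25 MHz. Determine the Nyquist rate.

103.9 MHz

Highest-frequency component: 51.95 MHz.
Nyquist rate = 2 × 51.95 MHz = 103.9 MHz.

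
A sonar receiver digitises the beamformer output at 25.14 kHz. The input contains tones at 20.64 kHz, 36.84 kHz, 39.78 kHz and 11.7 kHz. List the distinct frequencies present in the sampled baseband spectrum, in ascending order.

4.5 kHz, 10.5 kHz, 11.7 kHz

fs/2 = 12.57 kHz.
20.64 kHz > fs/2 = 12.57 kHz, folds to fs − 20.64 kHz = 4.5 kHz.
36.84 kHz mod fs = 11.7 kHz.
11.7 kHz ≤ fs/2 = 12.57 kHz, appears at 11.7 kHz.
39.78 kHz mod fs = 14.64 kHz.
14.64 kHz > fs/2 = 12.57 kHz, folds to fs − 14.64 kHz = 10.5 kHz.
11.7 kHz ≤ fs/2 = 12.57 kHz, passes unchanged.
Distinct values: {4.5 kHz, 10.5 kHz, 11.7 kHz}.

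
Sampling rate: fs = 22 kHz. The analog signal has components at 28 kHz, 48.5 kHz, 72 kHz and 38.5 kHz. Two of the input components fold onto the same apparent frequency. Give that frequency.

6 kHz

fs/2 = 11 kHz.
28 kHz mod fs = 6 kHz.
6 kHz ≤ fs/2 = 11 kHz, appears at 6 kHz.
48.5 kHz mod fs = 4.5 kHz.
4.5 kHz ≤ fs/2 = 11 kHz, appears at 4.5 kHz.
72 kHz mod fs = 6 kHz.
6 kHz ≤ fs/2 = 11 kHz, appears at 6 kHz.
38.5 kHz mod fs = 16.5 kHz.
16.5 kHz > fs/2 = 11 kHz, folds to fs − 16.5 kHz = 5.5 kHz.
28 kHz and 72 kHz both map to 6 kHz.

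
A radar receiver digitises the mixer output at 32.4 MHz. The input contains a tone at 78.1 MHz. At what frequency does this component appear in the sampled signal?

13.3 MHz

78.1 MHz mod fs = 13.3 MHz.
13.3 MHz ≤ fs/2 = 16.2 MHz, appears at 13.3 MHz.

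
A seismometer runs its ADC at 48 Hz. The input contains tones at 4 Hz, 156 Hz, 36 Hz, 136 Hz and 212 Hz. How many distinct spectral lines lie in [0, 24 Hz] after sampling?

fs/2 = 24 Hz.
4 Hz ≤ fs/2 = 24 Hz, passes unchanged.
156 Hz mod fs = 12 Hz.
12 Hz ≤ fs/2 = 24 Hz, appears at 12 Hz.
36 Hz > fs/2 = 24 Hz, folds to fs − 36 Hz = 12 Hz.
136 Hz mod fs = 40 Hz.
40 Hz > fs/2 = 24 Hz, folds to fs − 40 Hz = 8 Hz.
212 Hz mod fs = 20 Hz.
20 Hz ≤ fs/2 = 24 Hz, appears at 20 Hz.
Distinct values: {4 Hz, 8 Hz, 12 Hz, 20 Hz} → 4.

4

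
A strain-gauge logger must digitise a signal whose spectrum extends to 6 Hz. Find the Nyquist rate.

Nyquist rate = 2 × 6 Hz = 12 Hz.

12 Hz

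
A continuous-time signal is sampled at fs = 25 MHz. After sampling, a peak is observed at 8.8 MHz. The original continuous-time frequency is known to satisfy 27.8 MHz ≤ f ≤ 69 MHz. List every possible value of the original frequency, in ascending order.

33.8 MHz, 41.2 MHz, 58.8 MHz, 66.2 MHz

Frequencies that alias to 8.8 MHz are k·fs ± 8.8 MHz for integer k ≥ 0.
k=0: 8.8 MHz.
k=1: 16.2 MHz, 33.8 MHz.
k=2: 41.2 MHz, 58.8 MHz.
k=3: 66.2 MHz, 83.8 MHz.
k=4: 91.2 MHz, 108.8 MHz.
Within [27.8 MHz, 69 MHz]: 33.8 MHz, 41.2 MHz, 58.8 MHz, 66.2 MHz.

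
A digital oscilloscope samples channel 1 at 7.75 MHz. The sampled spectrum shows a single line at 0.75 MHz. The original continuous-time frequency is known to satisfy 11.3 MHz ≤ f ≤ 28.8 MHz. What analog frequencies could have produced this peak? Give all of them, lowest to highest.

Frequencies that alias to 0.75 MHz are k·fs ± 0.75 MHz for integer k ≥ 0.
k=0: 0.75 MHz.
k=1: 7 MHz, 8.5 MHz.
k=2: 14.75 MHz, 16.25 MHz.
k=3: 22.5 MHz, 24 MHz.
k=4: 30.25 MHz, 31.75 MHz.
Within [11.3 MHz, 28.8 MHz]: 14.75 MHz, 16.25 MHz, 22.5 MHz, 24 MHz.

14.75 MHz, 16.25 MHz, 22.5 MHz, 24 MHz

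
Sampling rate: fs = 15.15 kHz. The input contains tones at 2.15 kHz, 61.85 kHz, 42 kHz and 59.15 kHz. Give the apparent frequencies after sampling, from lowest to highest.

fs/2 = 7.575 kHz.
2.15 kHz ≤ fs/2 = 7.575 kHz, passes unchanged.
61.85 kHz mod fs = 1.25 kHz.
1.25 kHz ≤ fs/2 = 7.575 kHz, appears at 1.25 kHz.
42 kHz mod fs = 11.7 kHz.
11.7 kHz > fs/2 = 7.575 kHz, folds to fs − 11.7 kHz = 3.45 kHz.
59.15 kHz mod fs = 13.7 kHz.
13.7 kHz > fs/2 = 7.575 kHz, folds to fs − 13.7 kHz = 1.45 kHz.
Distinct values: {1.25 kHz, 1.45 kHz, 2.15 kHz, 3.45 kHz}.

1.25 kHz, 1.45 kHz, 2.15 kHz, 3.45 kHz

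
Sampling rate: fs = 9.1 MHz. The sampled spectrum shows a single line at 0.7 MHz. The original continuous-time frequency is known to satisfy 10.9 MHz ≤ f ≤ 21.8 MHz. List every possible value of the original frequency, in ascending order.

Frequencies that alias to 0.7 MHz are k·fs ± 0.7 MHz for integer k ≥ 0.
k=0: 0.7 MHz.
k=1: 8.4 MHz, 9.8 MHz.
k=2: 17.5 MHz, 18.9 MHz.
k=3: 26.6 MHz, 28 MHz.
Within [10.9 MHz, 21.8 MHz]: 17.5 MHz, 18.9 MHz.

17.5 MHz, 18.9 MHz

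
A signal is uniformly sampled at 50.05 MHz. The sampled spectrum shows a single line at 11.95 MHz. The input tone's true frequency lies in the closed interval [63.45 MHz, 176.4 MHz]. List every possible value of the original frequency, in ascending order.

Frequencies that alias to 11.95 MHz are k·fs ± 11.95 MHz for integer k ≥ 0.
k=0: 11.95 MHz.
k=1: 38.1 MHz, 62 MHz.
k=2: 88.15 MHz, 112.05 MHz.
k=3: 138.2 MHz, 162.1 MHz.
k=4: 188.25 MHz, 212.15 MHz.
Within [63.45 MHz, 176.4 MHz]: 88.15 MHz, 112.05 MHz, 138.2 MHz, 162.1 MHz.

88.15 MHz, 112.05 MHz, 138.2 MHz, 162.1 MHz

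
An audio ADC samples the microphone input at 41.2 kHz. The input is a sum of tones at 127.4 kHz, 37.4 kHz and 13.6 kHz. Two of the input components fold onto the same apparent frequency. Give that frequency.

fs/2 = 20.6 kHz.
127.4 kHz mod fs = 3.8 kHz.
3.8 kHz ≤ fs/2 = 20.6 kHz, appears at 3.8 kHz.
37.4 kHz > fs/2 = 20.6 kHz, folds to fs − 37.4 kHz = 3.8 kHz.
13.6 kHz ≤ fs/2 = 20.6 kHz, passes unchanged.
37.4 kHz and 127.4 kHz both map to 3.8 kHz.

3.8 kHz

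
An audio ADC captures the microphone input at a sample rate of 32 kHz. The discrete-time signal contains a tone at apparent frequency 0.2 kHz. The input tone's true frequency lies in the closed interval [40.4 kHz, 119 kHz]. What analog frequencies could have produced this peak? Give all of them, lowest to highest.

63.8 kHz, 64.2 kHz, 95.8 kHz, 96.2 kHz

Frequencies that alias to 0.2 kHz are k·fs ± 0.2 kHz for integer k ≥ 0.
k=0: 0.2 kHz.
k=1: 31.8 kHz, 32.2 kHz.
k=2: 63.8 kHz, 64.2 kHz.
k=3: 95.8 kHz, 96.2 kHz.
k=4: 127.8 kHz, 128.2 kHz.
Within [40.4 kHz, 119 kHz]: 63.8 kHz, 64.2 kHz, 95.8 kHz, 96.2 kHz.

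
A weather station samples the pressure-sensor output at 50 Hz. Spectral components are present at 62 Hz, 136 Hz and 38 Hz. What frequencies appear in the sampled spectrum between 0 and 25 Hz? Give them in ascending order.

fs/2 = 25 Hz.
62 Hz mod fs = 12 Hz.
12 Hz ≤ fs/2 = 25 Hz, appears at 12 Hz.
136 Hz mod fs = 36 Hz.
36 Hz > fs/2 = 25 Hz, folds to fs − 36 Hz = 14 Hz.
38 Hz > fs/2 = 25 Hz, folds to fs − 38 Hz = 12 Hz.
Distinct values: {12 Hz, 14 Hz}.

12 Hz, 14 Hz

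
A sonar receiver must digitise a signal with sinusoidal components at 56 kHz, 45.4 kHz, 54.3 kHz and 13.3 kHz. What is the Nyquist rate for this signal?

112 kHz

Highest-frequency component: 56 kHz.
Nyquist rate = 2 × 56 kHz = 112 kHz.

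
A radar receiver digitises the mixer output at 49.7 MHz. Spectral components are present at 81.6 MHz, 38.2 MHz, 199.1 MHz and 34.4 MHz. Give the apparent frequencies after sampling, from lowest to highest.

0.3 MHz, 11.5 MHz, 15.3 MHz, 17.8 MHz

fs/2 = 24.85 MHz.
81.6 MHz mod fs = 31.9 MHz.
31.9 MHz > fs/2 = 24.85 MHz, folds to fs − 31.9 MHz = 17.8 MHz.
38.2 MHz > fs/2 = 24.85 MHz, folds to fs − 38.2 MHz = 11.5 MHz.
199.1 MHz mod fs = 0.3 MHz.
0.3 MHz ≤ fs/2 = 24.85 MHz, appears at 0.3 MHz.
34.4 MHz > fs/2 = 24.85 MHz, folds to fs − 34.4 MHz = 15.3 MHz.
Distinct values: {0.3 MHz, 11.5 MHz, 15.3 MHz, 17.8 MHz}.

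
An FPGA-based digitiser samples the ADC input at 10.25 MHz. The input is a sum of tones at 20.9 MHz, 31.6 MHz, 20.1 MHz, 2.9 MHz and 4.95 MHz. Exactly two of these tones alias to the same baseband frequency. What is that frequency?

0.4 MHz

fs/2 = 5.125 MHz.
20.9 MHz mod fs = 0.4 MHz.
0.4 MHz ≤ fs/2 = 5.125 MHz, appears at 0.4 MHz.
31.6 MHz mod fs = 0.85 MHz.
0.85 MHz ≤ fs/2 = 5.125 MHz, appears at 0.85 MHz.
20.1 MHz mod fs = 9.85 MHz.
9.85 MHz > fs/2 = 5.125 MHz, folds to fs − 9.85 MHz = 0.4 MHz.
2.9 MHz ≤ fs/2 = 5.125 MHz, passes unchanged.
4.95 MHz ≤ fs/2 = 5.125 MHz, passes unchanged.
20.1 MHz and 20.9 MHz both map to 0.4 MHz.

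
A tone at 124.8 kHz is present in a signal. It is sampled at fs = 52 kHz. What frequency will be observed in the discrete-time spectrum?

20.8 kHz

124.8 kHz mod fs = 20.8 kHz.
20.8 kHz ≤ fs/2 = 26 kHz, appears at 20.8 kHz.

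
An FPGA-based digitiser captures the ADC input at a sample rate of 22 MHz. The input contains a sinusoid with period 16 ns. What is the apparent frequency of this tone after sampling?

3.5 MHz

T = 16 ns → f = 1/T = 62.5 MHz.
62.5 MHz mod fs = 18.5 MHz.
18.5 MHz > fs/2 = 11 MHz, folds to fs − 18.5 MHz = 3.5 MHz.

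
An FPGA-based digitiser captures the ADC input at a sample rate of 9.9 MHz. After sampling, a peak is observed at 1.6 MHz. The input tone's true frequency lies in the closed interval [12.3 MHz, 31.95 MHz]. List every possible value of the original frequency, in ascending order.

18.2 MHz, 21.4 MHz, 28.1 MHz, 31.3 MHz

Frequencies that alias to 1.6 MHz are k·fs ± 1.6 MHz for integer k ≥ 0.
k=0: 1.6 MHz.
k=1: 8.3 MHz, 11.5 MHz.
k=2: 18.2 MHz, 21.4 MHz.
k=3: 28.1 MHz, 31.3 MHz.
k=4: 38 MHz, 41.2 MHz.
Within [12.3 MHz, 31.95 MHz]: 18.2 MHz, 21.4 MHz, 28.1 MHz, 31.3 MHz.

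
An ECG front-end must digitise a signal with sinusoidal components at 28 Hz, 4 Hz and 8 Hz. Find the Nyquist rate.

56 Hz

Highest-frequency component: 28 Hz.
Nyquist rate = 2 × 28 Hz = 56 Hz.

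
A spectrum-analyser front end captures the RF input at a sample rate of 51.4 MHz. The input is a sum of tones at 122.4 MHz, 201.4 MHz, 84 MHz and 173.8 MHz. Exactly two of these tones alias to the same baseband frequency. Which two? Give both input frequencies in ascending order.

122.4 MHz, 173.8 MHz

fs/2 = 25.7 MHz.
122.4 MHz mod fs = 19.6 MHz.
19.6 MHz ≤ fs/2 = 25.7 MHz, appears at 19.6 MHz.
201.4 MHz mod fs = 47.2 MHz.
47.2 MHz > fs/2 = 25.7 MHz, folds to fs − 47.2 MHz = 4.2 MHz.
84 MHz mod fs = 32.6 MHz.
32.6 MHz > fs/2 = 25.7 MHz, folds to fs − 32.6 MHz = 18.8 MHz.
173.8 MHz mod fs = 19.6 MHz.
19.6 MHz ≤ fs/2 = 25.7 MHz, appears at 19.6 MHz.
122.4 MHz and 173.8 MHz both map to 19.6 MHz.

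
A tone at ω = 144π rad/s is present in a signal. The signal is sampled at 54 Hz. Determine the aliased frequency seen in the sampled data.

ω = 144π rad/s → f = ω/(2π) = 72 Hz.
72 Hz mod fs = 18 Hz.
18 Hz ≤ fs/2 = 27 Hz, appears at 18 Hz.

18 Hz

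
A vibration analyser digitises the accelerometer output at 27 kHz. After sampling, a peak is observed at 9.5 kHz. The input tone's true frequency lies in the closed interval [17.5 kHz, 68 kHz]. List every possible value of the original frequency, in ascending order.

17.5 kHz, 36.5 kHz, 44.5 kHz, 63.5 kHz

Frequencies that alias to 9.5 kHz are k·fs ± 9.5 kHz for integer k ≥ 0.
k=0: 9.5 kHz.
k=1: 17.5 kHz, 36.5 kHz.
k=2: 44.5 kHz, 63.5 kHz.
k=3: 71.5 kHz, 90.5 kHz.
Within [17.5 kHz, 68 kHz]: 17.5 kHz, 36.5 kHz, 44.5 kHz, 63.5 kHz.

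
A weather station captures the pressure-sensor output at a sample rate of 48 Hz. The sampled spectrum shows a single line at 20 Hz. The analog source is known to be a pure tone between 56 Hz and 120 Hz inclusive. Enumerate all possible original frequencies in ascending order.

68 Hz, 76 Hz, 116 Hz

Frequencies that alias to 20 Hz are k·fs ± 20 Hz for integer k ≥ 0.
k=0: 20 Hz.
k=1: 28 Hz, 68 Hz.
k=2: 76 Hz, 116 Hz.
k=3: 124 Hz, 164 Hz.
Within [56 Hz, 120 Hz]: 68 Hz, 76 Hz, 116 Hz.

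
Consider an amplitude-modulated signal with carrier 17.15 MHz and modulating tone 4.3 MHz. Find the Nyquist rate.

AM sidebands sit at fc ± fm = 12.85 MHz and 21.45 MHz.
Highest-frequency component: 21.45 MHz.
Nyquist rate = 2 × 21.45 MHz = 42.9 MHz.

42.9 MHz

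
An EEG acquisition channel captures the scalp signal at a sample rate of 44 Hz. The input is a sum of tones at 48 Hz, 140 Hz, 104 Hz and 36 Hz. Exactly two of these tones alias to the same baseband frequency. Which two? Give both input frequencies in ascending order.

36 Hz, 140 Hz

fs/2 = 22 Hz.
48 Hz mod fs = 4 Hz.
4 Hz ≤ fs/2 = 22 Hz, appears at 4 Hz.
140 Hz mod fs = 8 Hz.
8 Hz ≤ fs/2 = 22 Hz, appears at 8 Hz.
104 Hz mod fs = 16 Hz.
16 Hz ≤ fs/2 = 22 Hz, appears at 16 Hz.
36 Hz > fs/2 = 22 Hz, folds to fs − 36 Hz = 8 Hz.
36 Hz and 140 Hz both map to 8 Hz.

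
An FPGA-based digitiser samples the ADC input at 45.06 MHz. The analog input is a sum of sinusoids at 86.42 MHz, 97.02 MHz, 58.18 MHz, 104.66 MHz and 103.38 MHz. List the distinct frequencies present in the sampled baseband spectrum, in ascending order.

fs/2 = 22.53 MHz.
86.42 MHz mod fs = 41.36 MHz.
41.36 MHz > fs/2 = 22.53 MHz, folds to fs − 41.36 MHz = 3.7 MHz.
97.02 MHz mod fs = 6.9 MHz.
6.9 MHz ≤ fs/2 = 22.53 MHz, appears at 6.9 MHz.
58.18 MHz mod fs = 13.12 MHz.
13.12 MHz ≤ fs/2 = 22.53 MHz, appears at 13.12 MHz.
104.66 MHz mod fs = 14.54 MHz.
14.54 MHz ≤ fs/2 = 22.53 MHz, appears at 14.54 MHz.
103.38 MHz mod fs = 13.26 MHz.
13.26 MHz ≤ fs/2 = 22.53 MHz, appears at 13.26 MHz.
Distinct values: {3.7 MHz, 6.9 MHz, 13.12 MHz, 13.26 MHz, 14.54 MHz}.

3.7 MHz, 6.9 MHz, 13.12 MHz, 13.26 MHz, 14.54 MHz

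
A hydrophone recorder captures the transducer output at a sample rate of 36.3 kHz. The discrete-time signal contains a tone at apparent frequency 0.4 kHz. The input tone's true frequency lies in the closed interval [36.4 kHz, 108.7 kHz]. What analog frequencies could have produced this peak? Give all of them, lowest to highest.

36.7 kHz, 72.2 kHz, 73 kHz, 108.5 kHz

Frequencies that alias to 0.4 kHz are k·fs ± 0.4 kHz for integer k ≥ 0.
k=0: 0.4 kHz.
k=1: 35.9 kHz, 36.7 kHz.
k=2: 72.2 kHz, 73 kHz.
k=3: 108.5 kHz, 109.3 kHz.
k=4: 144.8 kHz, 145.6 kHz.
Within [36.4 kHz, 108.7 kHz]: 36.7 kHz, 72.2 kHz, 73 kHz, 108.5 kHz.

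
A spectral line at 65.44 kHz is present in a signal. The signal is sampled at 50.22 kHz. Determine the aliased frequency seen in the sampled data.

65.44 kHz mod fs = 15.22 kHz.
15.22 kHz ≤ fs/2 = 25.11 kHz, appears at 15.22 kHz.

15.22 kHz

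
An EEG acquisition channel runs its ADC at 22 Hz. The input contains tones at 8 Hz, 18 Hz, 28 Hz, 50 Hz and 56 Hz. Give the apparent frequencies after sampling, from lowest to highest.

fs/2 = 11 Hz.
8 Hz ≤ fs/2 = 11 Hz, passes unchanged.
18 Hz > fs/2 = 11 Hz, folds to fs − 18 Hz = 4 Hz.
28 Hz mod fs = 6 Hz.
6 Hz ≤ fs/2 = 11 Hz, appears at 6 Hz.
50 Hz mod fs = 6 Hz.
6 Hz ≤ fs/2 = 11 Hz, appears at 6 Hz.
56 Hz mod fs = 12 Hz.
12 Hz > fs/2 = 11 Hz, folds to fs − 12 Hz = 10 Hz.
Distinct values: {4 Hz, 6 Hz, 8 Hz, 10 Hz}.

4 Hz, 6 Hz, 8 Hz, 10 Hz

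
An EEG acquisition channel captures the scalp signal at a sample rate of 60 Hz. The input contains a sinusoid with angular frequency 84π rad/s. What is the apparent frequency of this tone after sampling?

18 Hz

ω = 84π rad/s → f = ω/(2π) = 42 Hz.
42 Hz > fs/2 = 30 Hz, folds to fs − 42 Hz = 18 Hz.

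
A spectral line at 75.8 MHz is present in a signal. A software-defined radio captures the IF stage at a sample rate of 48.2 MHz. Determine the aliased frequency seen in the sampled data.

20.6 MHz

75.8 MHz mod fs = 27.6 MHz.
27.6 MHz > fs/2 = 24.1 MHz, folds to fs − 27.6 MHz = 20.6 MHz.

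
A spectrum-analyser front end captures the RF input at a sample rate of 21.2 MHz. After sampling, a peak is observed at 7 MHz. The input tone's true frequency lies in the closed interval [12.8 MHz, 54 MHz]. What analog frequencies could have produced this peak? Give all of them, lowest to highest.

14.2 MHz, 28.2 MHz, 35.4 MHz, 49.4 MHz

Frequencies that alias to 7 MHz are k·fs ± 7 MHz for integer k ≥ 0.
k=0: 7 MHz.
k=1: 14.2 MHz, 28.2 MHz.
k=2: 35.4 MHz, 49.4 MHz.
k=3: 56.6 MHz, 70.6 MHz.
Within [12.8 MHz, 54 MHz]: 14.2 MHz, 28.2 MHz, 35.4 MHz, 49.4 MHz.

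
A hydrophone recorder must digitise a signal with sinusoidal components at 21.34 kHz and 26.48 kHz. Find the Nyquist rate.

Highest-frequency component: 26.48 kHz.
Nyquist rate = 2 × 26.48 kHz = 52.96 kHz.

52.96 kHz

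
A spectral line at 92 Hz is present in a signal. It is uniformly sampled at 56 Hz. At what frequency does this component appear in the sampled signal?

20 Hz

92 Hz mod fs = 36 Hz.
36 Hz > fs/2 = 28 Hz, folds to fs − 36 Hz = 20 Hz.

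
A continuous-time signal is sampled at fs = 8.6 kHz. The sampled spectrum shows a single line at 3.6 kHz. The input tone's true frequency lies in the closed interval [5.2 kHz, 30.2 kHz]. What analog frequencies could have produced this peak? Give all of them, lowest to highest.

12.2 kHz, 13.6 kHz, 20.8 kHz, 22.2 kHz, 29.4 kHz

Frequencies that alias to 3.6 kHz are k·fs ± 3.6 kHz for integer k ≥ 0.
k=0: 3.6 kHz.
k=1: 5 kHz, 12.2 kHz.
k=2: 13.6 kHz, 20.8 kHz.
k=3: 22.2 kHz, 29.4 kHz.
k=4: 30.8 kHz, 38 kHz.
Within [5.2 kHz, 30.2 kHz]: 12.2 kHz, 13.6 kHz, 20.8 kHz, 22.2 kHz, 29.4 kHz.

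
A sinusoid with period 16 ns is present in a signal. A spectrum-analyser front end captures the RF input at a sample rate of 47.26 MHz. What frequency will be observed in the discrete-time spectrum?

15.24 MHz

T = 16 ns → f = 1/T = 62.5 MHz.
62.5 MHz mod fs = 15.24 MHz.
15.24 MHz ≤ fs/2 = 23.63 MHz, appears at 15.24 MHz.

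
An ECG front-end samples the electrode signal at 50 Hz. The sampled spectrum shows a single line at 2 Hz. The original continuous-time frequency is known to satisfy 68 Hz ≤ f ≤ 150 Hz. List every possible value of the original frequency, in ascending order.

98 Hz, 102 Hz, 148 Hz

Frequencies that alias to 2 Hz are k·fs ± 2 Hz for integer k ≥ 0.
k=0: 2 Hz.
k=1: 48 Hz, 52 Hz.
k=2: 98 Hz, 102 Hz.
k=3: 148 Hz, 152 Hz.
k=4: 198 Hz, 202 Hz.
Within [68 Hz, 150 Hz]: 98 Hz, 102 Hz, 148 Hz.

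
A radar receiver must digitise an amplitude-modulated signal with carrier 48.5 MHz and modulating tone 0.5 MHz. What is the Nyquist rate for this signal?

98 MHz

AM sidebands sit at fc ± fm = 48 MHz and 49 MHz.
Highest-frequency component: 49 MHz.
Nyquist rate = 2 × 49 MHz = 98 MHz.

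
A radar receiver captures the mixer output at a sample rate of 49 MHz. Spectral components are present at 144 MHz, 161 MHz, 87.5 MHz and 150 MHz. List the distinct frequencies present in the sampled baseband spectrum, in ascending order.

fs/2 = 24.5 MHz.
144 MHz mod fs = 46 MHz.
46 MHz > fs/2 = 24.5 MHz, folds to fs − 46 MHz = 3 MHz.
161 MHz mod fs = 14 MHz.
14 MHz ≤ fs/2 = 24.5 MHz, appears at 14 MHz.
87.5 MHz mod fs = 38.5 MHz.
38.5 MHz > fs/2 = 24.5 MHz, folds to fs − 38.5 MHz = 10.5 MHz.
150 MHz mod fs = 3 MHz.
3 MHz ≤ fs/2 = 24.5 MHz, appears at 3 MHz.
Distinct values: {3 MHz, 10.5 MHz, 14 MHz}.

3 MHz, 10.5 MHz, 14 MHz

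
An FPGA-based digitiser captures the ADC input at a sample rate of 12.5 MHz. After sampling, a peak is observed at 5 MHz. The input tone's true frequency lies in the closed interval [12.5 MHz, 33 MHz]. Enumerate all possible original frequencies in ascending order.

Frequencies that alias to 5 MHz are k·fs ± 5 MHz for integer k ≥ 0.
k=0: 5 MHz.
k=1: 7.5 MHz, 17.5 MHz.
k=2: 20 MHz, 30 MHz.
k=3: 32.5 MHz, 42.5 MHz.
k=4: 45 MHz, 55 MHz.
Within [12.5 MHz, 33 MHz]: 17.5 MHz, 20 MHz, 30 MHz, 32.5 MHz.

17.5 MHz, 20 MHz, 30 MHz, 32.5 MHz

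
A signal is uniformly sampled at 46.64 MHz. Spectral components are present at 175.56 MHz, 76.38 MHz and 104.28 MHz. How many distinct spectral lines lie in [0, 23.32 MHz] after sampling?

fs/2 = 23.32 MHz.
175.56 MHz mod fs = 35.64 MHz.
35.64 MHz > fs/2 = 23.32 MHz, folds to fs − 35.64 MHz = 11 MHz.
76.38 MHz mod fs = 29.74 MHz.
29.74 MHz > fs/2 = 23.32 MHz, folds to fs − 29.74 MHz = 16.9 MHz.
104.28 MHz mod fs = 11 MHz.
11 MHz ≤ fs/2 = 23.32 MHz, appears at 11 MHz.
Distinct values: {11 MHz, 16.9 MHz} → 2.

2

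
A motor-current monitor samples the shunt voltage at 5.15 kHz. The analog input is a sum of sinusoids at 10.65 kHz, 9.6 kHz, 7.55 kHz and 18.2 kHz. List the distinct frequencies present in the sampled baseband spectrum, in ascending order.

fs/2 = 2.575 kHz.
10.65 kHz mod fs = 0.35 kHz.
0.35 kHz ≤ fs/2 = 2.575 kHz, appears at 0.35 kHz.
9.6 kHz mod fs = 4.45 kHz.
4.45 kHz > fs/2 = 2.575 kHz, folds to fs − 4.45 kHz = 0.7 kHz.
7.55 kHz mod fs = 2.4 kHz.
2.4 kHz ≤ fs/2 = 2.575 kHz, appears at 2.4 kHz.
18.2 kHz mod fs = 2.75 kHz.
2.75 kHz > fs/2 = 2.575 kHz, folds to fs − 2.75 kHz = 2.4 kHz.
Distinct values: {0.35 kHz, 0.7 kHz, 2.4 kHz}.

0.35 kHz, 0.7 kHz, 2.4 kHz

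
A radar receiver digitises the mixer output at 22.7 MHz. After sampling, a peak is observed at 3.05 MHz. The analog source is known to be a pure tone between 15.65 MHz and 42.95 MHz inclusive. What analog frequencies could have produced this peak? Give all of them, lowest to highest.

19.65 MHz, 25.75 MHz, 42.35 MHz

Frequencies that alias to 3.05 MHz are k·fs ± 3.05 MHz for integer k ≥ 0.
k=0: 3.05 MHz.
k=1: 19.65 MHz, 25.75 MHz.
k=2: 42.35 MHz, 48.45 MHz.
k=3: 65.05 MHz, 71.15 MHz.
Within [15.65 MHz, 42.95 MHz]: 19.65 MHz, 25.75 MHz, 42.35 MHz.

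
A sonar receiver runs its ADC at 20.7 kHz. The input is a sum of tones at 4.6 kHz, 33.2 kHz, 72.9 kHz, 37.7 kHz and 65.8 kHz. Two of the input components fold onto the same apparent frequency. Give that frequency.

3.7 kHz

fs/2 = 10.35 kHz.
4.6 kHz ≤ fs/2 = 10.35 kHz, passes unchanged.
33.2 kHz mod fs = 12.5 kHz.
12.5 kHz > fs/2 = 10.35 kHz, folds to fs − 12.5 kHz = 8.2 kHz.
72.9 kHz mod fs = 10.8 kHz.
10.8 kHz > fs/2 = 10.35 kHz, folds to fs − 10.8 kHz = 9.9 kHz.
37.7 kHz mod fs = 17 kHz.
17 kHz > fs/2 = 10.35 kHz, folds to fs − 17 kHz = 3.7 kHz.
65.8 kHz mod fs = 3.7 kHz.
3.7 kHz ≤ fs/2 = 10.35 kHz, appears at 3.7 kHz.
37.7 kHz and 65.8 kHz both map to 3.7 kHz.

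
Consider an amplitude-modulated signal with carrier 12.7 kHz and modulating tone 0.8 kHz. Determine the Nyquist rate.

27 kHz

AM sidebands sit at fc ± fm = 11.9 kHz and 13.5 kHz.
Highest-frequency component: 13.5 kHz.
Nyquist rate = 2 × 13.5 kHz = 27 kHz.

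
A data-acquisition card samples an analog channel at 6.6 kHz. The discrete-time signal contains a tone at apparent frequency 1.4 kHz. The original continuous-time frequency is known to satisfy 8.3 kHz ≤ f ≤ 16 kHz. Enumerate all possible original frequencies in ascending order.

Frequencies that alias to 1.4 kHz are k·fs ± 1.4 kHz for integer k ≥ 0.
k=0: 1.4 kHz.
k=1: 5.2 kHz, 8 kHz.
k=2: 11.8 kHz, 14.6 kHz.
k=3: 18.4 kHz, 21.2 kHz.
Within [8.3 kHz, 16 kHz]: 11.8 kHz, 14.6 kHz.

11.8 kHz, 14.6 kHz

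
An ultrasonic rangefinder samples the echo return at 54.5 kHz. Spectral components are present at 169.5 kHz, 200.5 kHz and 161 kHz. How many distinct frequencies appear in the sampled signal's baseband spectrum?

3

fs/2 = 27.25 kHz.
169.5 kHz mod fs = 6 kHz.
6 kHz ≤ fs/2 = 27.25 kHz, appears at 6 kHz.
200.5 kHz mod fs = 37 kHz.
37 kHz > fs/2 = 27.25 kHz, folds to fs − 37 kHz = 17.5 kHz.
161 kHz mod fs = 52 kHz.
52 kHz > fs/2 = 27.25 kHz, folds to fs − 52 kHz = 2.5 kHz.
Distinct values: {2.5 kHz, 6 kHz, 17.5 kHz} → 3.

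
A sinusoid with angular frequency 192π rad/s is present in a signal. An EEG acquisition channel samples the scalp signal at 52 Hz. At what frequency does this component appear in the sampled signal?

ω = 192π rad/s → f = ω/(2π) = 96 Hz.
96 Hz mod fs = 44 Hz.
44 Hz > fs/2 = 26 Hz, folds to fs − 44 Hz = 8 Hz.

8 Hz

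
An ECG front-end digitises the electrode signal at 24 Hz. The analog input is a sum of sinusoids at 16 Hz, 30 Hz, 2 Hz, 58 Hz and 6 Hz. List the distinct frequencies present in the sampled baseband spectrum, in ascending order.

fs/2 = 12 Hz.
16 Hz > fs/2 = 12 Hz, folds to fs − 16 Hz = 8 Hz.
30 Hz mod fs = 6 Hz.
6 Hz ≤ fs/2 = 12 Hz, appears at 6 Hz.
2 Hz ≤ fs/2 = 12 Hz, passes unchanged.
58 Hz mod fs = 10 Hz.
10 Hz ≤ fs/2 = 12 Hz, appears at 10 Hz.
6 Hz ≤ fs/2 = 12 Hz, passes unchanged.
Distinct values: {2 Hz, 6 Hz, 8 Hz, 10 Hz}.

2 Hz, 6 Hz, 8 Hz, 10 Hz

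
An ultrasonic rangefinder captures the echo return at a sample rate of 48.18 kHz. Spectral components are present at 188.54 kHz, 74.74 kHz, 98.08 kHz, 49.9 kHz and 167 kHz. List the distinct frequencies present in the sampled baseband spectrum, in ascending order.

fs/2 = 24.09 kHz.
188.54 kHz mod fs = 44 kHz.
44 kHz > fs/2 = 24.09 kHz, folds to fs − 44 kHz = 4.18 kHz.
74.74 kHz mod fs = 26.56 kHz.
26.56 kHz > fs/2 = 24.09 kHz, folds to fs − 26.56 kHz = 21.62 kHz.
98.08 kHz mod fs = 1.72 kHz.
1.72 kHz ≤ fs/2 = 24.09 kHz, appears at 1.72 kHz.
49.9 kHz mod fs = 1.72 kHz.
1.72 kHz ≤ fs/2 = 24.09 kHz, appears at 1.72 kHz.
167 kHz mod fs = 22.46 kHz.
22.46 kHz ≤ fs/2 = 24.09 kHz, appears at 22.46 kHz.
Distinct values: {1.72 kHz, 4.18 kHz, 21.62 kHz, 22.46 kHz}.

1.72 kHz, 4.18 kHz, 21.62 kHz, 22.46 kHz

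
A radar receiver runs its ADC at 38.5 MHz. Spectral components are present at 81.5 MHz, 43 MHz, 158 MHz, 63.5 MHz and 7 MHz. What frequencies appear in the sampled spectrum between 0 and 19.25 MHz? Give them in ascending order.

4 MHz, 4.5 MHz, 7 MHz, 13.5 MHz

fs/2 = 19.25 MHz.
81.5 MHz mod fs = 4.5 MHz.
4.5 MHz ≤ fs/2 = 19.25 MHz, appears at 4.5 MHz.
43 MHz mod fs = 4.5 MHz.
4.5 MHz ≤ fs/2 = 19.25 MHz, appears at 4.5 MHz.
158 MHz mod fs = 4 MHz.
4 MHz ≤ fs/2 = 19.25 MHz, appears at 4 MHz.
63.5 MHz mod fs = 25 MHz.
25 MHz > fs/2 = 19.25 MHz, folds to fs − 25 MHz = 13.5 MHz.
7 MHz ≤ fs/2 = 19.25 MHz, passes unchanged.
Distinct values: {4 MHz, 4.5 MHz, 7 MHz, 13.5 MHz}.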